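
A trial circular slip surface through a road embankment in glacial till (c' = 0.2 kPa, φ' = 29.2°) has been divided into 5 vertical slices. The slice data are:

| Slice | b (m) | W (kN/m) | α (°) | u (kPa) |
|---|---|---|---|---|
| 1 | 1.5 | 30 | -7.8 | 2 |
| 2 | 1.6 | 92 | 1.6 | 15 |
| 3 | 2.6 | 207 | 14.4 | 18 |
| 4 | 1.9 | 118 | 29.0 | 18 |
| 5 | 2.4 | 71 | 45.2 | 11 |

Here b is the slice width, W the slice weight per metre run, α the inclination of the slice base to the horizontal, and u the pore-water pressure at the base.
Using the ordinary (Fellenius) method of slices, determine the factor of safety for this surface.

Ordinary method of slices: FS = Σ[c'·Δl_i + (W_i cosα_i − u_i·Δl_i)·tanφ'] / Σ W_i sinα_i, with Δl_i = b_i / cosα_i.
Slice 1: Δl = 1.5/cos(-7.8°) = 1.514 m; N'_1 = 30·cos(-7.8°) − 2·1.514 = 26.7; c'Δl = 0.30; W sinα = -4.1
Slice 2: Δl = 1.6/cos1.6° = 1.601 m; N'_2 = 92·cos1.6° − 15·1.601 = 68.0; c'Δl = 0.32; W sinα = 2.6
Slice 3: Δl = 2.6/cos14.4° = 2.684 m; N'_3 = 207·cos14.4° − 18·2.684 = 152.2; c'Δl = 0.54; W sinα = 51.5
Slice 4: Δl = 1.9/cos29.0° = 2.172 m; N'_4 = 118·cos29.0° − 18·2.172 = 64.1; c'Δl = 0.43; W sinα = 57.2
Slice 5: Δl = 2.4/cos45.2° = 3.406 m; N'_5 = 71·cos45.2° − 11·3.406 = 12.6; c'Δl = 0.68; W sinα = 50.4
Σc'Δl = 2.3 kN/m; ΣN' = 323.5 kN/m; ΣW sinα = 157.6 kN/m
Resisting = 2.3 + 323.5·tan29.2° = 2.3 + 180.8 = 183.1 kN/m
FS = 183.1 / 157.6 = 1.162

FS = 1.16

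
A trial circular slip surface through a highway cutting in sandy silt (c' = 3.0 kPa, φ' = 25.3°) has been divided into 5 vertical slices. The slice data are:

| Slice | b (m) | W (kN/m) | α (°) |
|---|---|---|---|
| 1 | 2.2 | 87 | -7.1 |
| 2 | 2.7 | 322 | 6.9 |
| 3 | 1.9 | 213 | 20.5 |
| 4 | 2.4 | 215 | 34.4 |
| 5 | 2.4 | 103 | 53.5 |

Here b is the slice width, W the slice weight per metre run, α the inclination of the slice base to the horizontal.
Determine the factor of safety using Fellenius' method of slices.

FS = 1.44

Ordinary method of slices: FS = Σ[c'·Δl_i + (W_i cosα_i)·tanφ'] / Σ W_i sinα_i, with Δl_i = b_i / cosα_i.
Slice 1: Δl = 2.2/cos(-7.1°) = 2.217 m; N'_1 = 87·cos(-7.1°) = 86.3; c'Δl = 6.65; W sinα = -10.8
Slice 2: Δl = 2.7/cos6.9° = 2.720 m; N'_2 = 322·cos6.9° = 319.7; c'Δl = 8.16; W sinα = 38.7
Slice 3: Δl = 1.9/cos20.5° = 2.028 m; N'_3 = 213·cos20.5° = 199.5; c'Δl = 6.09; W sinα = 74.6
Slice 4: Δl = 2.4/cos34.4° = 2.909 m; N'_4 = 215·cos34.4° = 177.4; c'Δl = 8.73; W sinα = 121.5
Slice 5: Δl = 2.4/cos53.5° = 4.035 m; N'_5 = 103·cos53.5° = 61.3; c'Δl = 12.10; W sinα = 82.8
Σc'Δl = 41.7 kN/m; ΣN' = 844.2 kN/m; ΣW sinα = 306.8 kN/m
Resisting = 41.7 + 844.2·tan25.3° = 41.7 + 399.0 = 440.8 kN/m
FS = 440.8 / 306.8 = 1.437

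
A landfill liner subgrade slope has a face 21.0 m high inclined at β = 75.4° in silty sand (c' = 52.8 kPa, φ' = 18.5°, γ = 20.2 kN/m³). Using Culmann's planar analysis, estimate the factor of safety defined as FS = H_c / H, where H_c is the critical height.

FS = 1.01

H_c = (4c'/γ) · sinβ cosφ' / [1 − cos(β − φ')]
    = (4·52.8/20.2) · sin75.4°·cos18.5° / [1 − cos56.9°]
    = 10.455 · 0.9177 / 0.4539 = 21.14 m
FS = H_c / H = 21.14 / 21.0 = 1.007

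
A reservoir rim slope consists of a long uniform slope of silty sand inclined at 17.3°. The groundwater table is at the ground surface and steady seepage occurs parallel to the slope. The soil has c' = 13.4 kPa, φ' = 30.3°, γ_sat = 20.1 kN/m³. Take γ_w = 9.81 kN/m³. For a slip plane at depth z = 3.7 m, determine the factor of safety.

With seepage parallel to the slope and the water table at the surface, the effective normal stress on the slip plane uses the buoyant unit weight γ' = γ_sat − γ_w while the driving shear stress uses γ_sat:
FS = [c' + γ' z cos²β tanφ'] / [γ_sat z sinβ cosβ]
γ' = 20.1 − 9.81 = 10.29 kN/m³
Numerator = 13.4 + 10.29·3.7·cos²17.3°·tan30.3° = 13.4 + 10.29·3.7·0.9116·0.5844 = 33.681 kPa
Denominator = 20.1·3.7·sin17.3°·cos17.3° = 20.1·3.7·0.2974·0.9548 = 21.115 kPa
FS = 33.681 / 21.115 = 1.595

FS = 1.60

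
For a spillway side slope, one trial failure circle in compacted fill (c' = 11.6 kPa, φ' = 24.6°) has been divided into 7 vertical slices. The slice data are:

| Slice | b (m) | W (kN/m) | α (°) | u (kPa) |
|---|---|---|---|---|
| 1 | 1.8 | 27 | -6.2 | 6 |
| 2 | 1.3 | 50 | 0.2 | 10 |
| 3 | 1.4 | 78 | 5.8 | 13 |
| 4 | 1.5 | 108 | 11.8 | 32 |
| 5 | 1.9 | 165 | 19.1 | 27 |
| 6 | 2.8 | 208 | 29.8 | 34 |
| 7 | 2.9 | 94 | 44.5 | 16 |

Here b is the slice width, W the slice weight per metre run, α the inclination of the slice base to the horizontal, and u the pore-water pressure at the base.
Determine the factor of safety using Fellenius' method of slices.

Ordinary method of slices: FS = Σ[c'·Δl_i + (W_i cosα_i − u_i·Δl_i)·tanφ'] / Σ W_i sinα_i, with Δl_i = b_i / cosα_i.
Slice 1: Δl = 1.8/cos(-6.2°) = 1.811 m; N'_1 = 27·cos(-6.2°) − 6·1.811 = 16.0; c'Δl = 21.00; W sinα = -2.9
Slice 2: Δl = 1.3/cos0.2° = 1.300 m; N'_2 = 50·cos0.2° − 10·1.300 = 37.0; c'Δl = 15.08; W sinα = 0.2
Slice 3: Δl = 1.4/cos5.8° = 1.407 m; N'_3 = 78·cos5.8° − 13·1.407 = 59.3; c'Δl = 16.32; W sinα = 7.9
Slice 4: Δl = 1.5/cos11.8° = 1.532 m; N'_4 = 108·cos11.8° − 32·1.532 = 56.7; c'Δl = 17.78; W sinα = 22.1
Slice 5: Δl = 1.9/cos19.1° = 2.011 m; N'_5 = 165·cos19.1° − 27·2.011 = 101.6; c'Δl = 23.32; W sinα = 54.0
Slice 6: Δl = 2.8/cos29.8° = 3.227 m; N'_6 = 208·cos29.8° − 34·3.227 = 70.8; c'Δl = 37.43; W sinα = 103.4
Slice 7: Δl = 2.9/cos44.5° = 4.066 m; N'_7 = 94·cos44.5° − 16·4.066 = 2.0; c'Δl = 47.16; W sinα = 65.9
Σc'Δl = 178.1 kN/m; ΣN' = 343.4 kN/m; ΣW sinα = 250.5 kN/m
Resisting = 178.1 + 343.4·tan24.6° = 178.1 + 157.2 = 335.3 kN/m
FS = 335.3 / 250.5 = 1.339

FS = 1.34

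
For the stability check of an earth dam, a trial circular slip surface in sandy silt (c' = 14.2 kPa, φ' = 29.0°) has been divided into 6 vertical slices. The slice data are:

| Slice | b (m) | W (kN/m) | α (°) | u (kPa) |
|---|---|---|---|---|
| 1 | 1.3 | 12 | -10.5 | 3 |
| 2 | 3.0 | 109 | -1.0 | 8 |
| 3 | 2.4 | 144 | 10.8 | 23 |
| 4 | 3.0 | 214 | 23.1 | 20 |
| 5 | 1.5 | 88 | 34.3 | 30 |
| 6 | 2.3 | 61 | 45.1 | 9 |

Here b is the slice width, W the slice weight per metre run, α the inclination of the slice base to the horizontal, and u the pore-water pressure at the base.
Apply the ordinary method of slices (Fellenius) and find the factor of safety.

Ordinary method of slices: FS = Σ[c'·Δl_i + (W_i cosα_i − u_i·Δl_i)·tanφ'] / Σ W_i sinα_i, with Δl_i = b_i / cosα_i.
Slice 1: Δl = 1.3/cos(-10.5°) = 1.322 m; N'_1 = 12·cos(-10.5°) − 3·1.322 = 7.8; c'Δl = 18.77; W sinα = -2.2
Slice 2: Δl = 3.0/cos(-1.0°) = 3.000 m; N'_2 = 109·cos(-1.0°) − 8·3.000 = 85.0; c'Δl = 42.61; W sinα = -1.9
Slice 3: Δl = 2.4/cos10.8° = 2.443 m; N'_3 = 144·cos10.8° − 23·2.443 = 85.3; c'Δl = 34.69; W sinα = 27.0
Slice 4: Δl = 3.0/cos23.1° = 3.262 m; N'_4 = 214·cos23.1° − 20·3.262 = 131.6; c'Δl = 46.31; W sinα = 84.0
Slice 5: Δl = 1.5/cos34.3° = 1.816 m; N'_5 = 88·cos34.3° − 30·1.816 = 18.2; c'Δl = 25.78; W sinα = 49.6
Slice 6: Δl = 2.3/cos45.1° = 3.258 m; N'_6 = 61·cos45.1° − 9·3.258 = 13.7; c'Δl = 46.27; W sinα = 43.2
Σc'Δl = 214.4 kN/m; ΣN' = 341.6 kN/m; ΣW sinα = 199.7 kN/m
Resisting = 214.4 + 341.6·tan29.0° = 214.4 + 189.4 = 403.8 kN/m
FS = 403.8 / 199.7 = 2.023

FS = 2.02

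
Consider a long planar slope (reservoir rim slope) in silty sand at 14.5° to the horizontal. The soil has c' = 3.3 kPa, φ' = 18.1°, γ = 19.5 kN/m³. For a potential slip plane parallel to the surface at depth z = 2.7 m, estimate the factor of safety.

For an infinite slope with a slip plane parallel to the surface (no pore pressure): FS = [c' + γz cos²β tanφ'] / [γz sinβ cosβ].
γz = 19.5·2.7 = 52.65 kN/m²
Numerator = 3.3 + 52.65·cos²14.5°·tan18.1° = 3.3 + 52.65·0.9373·0.3269 = 19.430 kPa
Denominator = 52.65·sin14.5°·cos14.5° = 52.65·0.2504·0.9681 = 12.763 kPa
FS = 19.430 / 12.763 = 1.522

FS = 1.52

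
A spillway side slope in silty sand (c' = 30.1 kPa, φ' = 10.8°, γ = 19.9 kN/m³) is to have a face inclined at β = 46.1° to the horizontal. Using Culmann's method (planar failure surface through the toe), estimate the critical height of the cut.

Culmann's analysis gives the critical failure plane at α_cr = (β + φ')/2 = (46.1 + 10.8)/2 = 28.5°, and the critical height
H_c = (4c'/γ) · sinβ cosφ' / [1 − cos(β − φ')]
    = (4·30.1/19.9) · sin46.1°·cos10.8° / [1 − cos(35.3°)]
    = 6.050 · 0.7206·0.9823 / [1 − 0.8161]
    = 6.050 · 0.7078 / 0.1839
    = 23.29 m

H_c = 23.29 m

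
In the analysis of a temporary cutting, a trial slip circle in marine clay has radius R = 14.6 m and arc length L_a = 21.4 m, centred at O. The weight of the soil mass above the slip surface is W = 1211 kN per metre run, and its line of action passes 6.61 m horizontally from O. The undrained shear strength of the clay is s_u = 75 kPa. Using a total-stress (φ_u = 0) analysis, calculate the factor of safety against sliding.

Taking moments about the centre O, the resisting moment is provided by the undrained shear strength acting along the arc:
M_R = s_u·L_a·R = 75·21.40·14.6 = 23433.0 kN·m/m
M_D = W·d = 1211·6.61 = 8004.7 kN·m/m
FS = M_R / M_D = 23433.0 / 8004.7 = 2.927

FS = 2.93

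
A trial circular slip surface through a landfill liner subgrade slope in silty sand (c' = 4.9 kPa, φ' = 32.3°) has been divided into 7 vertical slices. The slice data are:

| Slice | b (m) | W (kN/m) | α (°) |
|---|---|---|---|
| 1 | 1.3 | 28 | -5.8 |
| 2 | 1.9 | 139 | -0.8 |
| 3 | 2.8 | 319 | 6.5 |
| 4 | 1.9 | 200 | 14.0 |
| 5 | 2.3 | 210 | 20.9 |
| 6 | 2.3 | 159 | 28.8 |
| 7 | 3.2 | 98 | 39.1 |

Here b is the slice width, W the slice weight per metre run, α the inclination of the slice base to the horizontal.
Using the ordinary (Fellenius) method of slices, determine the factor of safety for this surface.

Ordinary method of slices: FS = Σ[c'·Δl_i + (W_i cosα_i)·tanφ'] / Σ W_i sinα_i, with Δl_i = b_i / cosα_i.
Slice 1: Δl = 1.3/cos(-5.8°) = 1.307 m; N'_1 = 28·cos(-5.8°) = 27.9; c'Δl = 6.40; W sinα = -2.8
Slice 2: Δl = 1.9/cos(-0.8°) = 1.900 m; N'_2 = 139·cos(-0.8°) = 139.0; c'Δl = 9.31; W sinα = -1.9
Slice 3: Δl = 2.8/cos6.5° = 2.818 m; N'_3 = 319·cos6.5° = 316.9; c'Δl = 13.81; W sinα = 36.1
Slice 4: Δl = 1.9/cos14.0° = 1.958 m; N'_4 = 200·cos14.0° = 194.1; c'Δl = 9.60; W sinα = 48.4
Slice 5: Δl = 2.3/cos20.9° = 2.462 m; N'_5 = 210·cos20.9° = 196.2; c'Δl = 12.06; W sinα = 74.9
Slice 6: Δl = 2.3/cos28.8° = 2.625 m; N'_6 = 159·cos28.8° = 139.3; c'Δl = 12.86; W sinα = 76.6
Slice 7: Δl = 3.2/cos39.1° = 4.123 m; N'_7 = 98·cos39.1° = 76.1; c'Δl = 20.20; W sinα = 61.8
Σc'Δl = 84.2 kN/m; ΣN' = 1089.4 kN/m; ΣW sinα = 293.0 kN/m
Resisting = 84.2 + 1089.4·tan32.3° = 84.2 + 688.7 = 772.9 kN/m
FS = 772.9 / 293.0 = 2.638

FS = 2.64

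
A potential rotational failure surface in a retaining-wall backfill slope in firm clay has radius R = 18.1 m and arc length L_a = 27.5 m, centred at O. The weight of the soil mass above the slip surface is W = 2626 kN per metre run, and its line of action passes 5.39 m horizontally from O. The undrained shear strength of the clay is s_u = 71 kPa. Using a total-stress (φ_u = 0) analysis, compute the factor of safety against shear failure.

Taking moments about the centre O, the resisting moment is provided by the undrained shear strength acting along the arc:
M_R = s_u·L_a·R = 71·27.50·18.1 = 35340.2 kN·m/m
M_D = W·d = 2626·5.39 = 14154.1 kN·m/m
FS = M_R / M_D = 35340.2 / 14154.1 = 2.497

FS = 2.50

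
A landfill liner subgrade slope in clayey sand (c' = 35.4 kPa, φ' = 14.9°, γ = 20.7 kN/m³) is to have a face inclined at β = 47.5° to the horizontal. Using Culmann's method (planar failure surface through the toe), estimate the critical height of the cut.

H_c = 30.94 m

Culmann's analysis gives the critical failure plane at α_cr = (β + φ')/2 = (47.5 + 14.9)/2 = 31.2°, and the critical height
H_c = (4c'/γ) · sinβ cosφ' / [1 − cos(β − φ')]
    = (4·35.4/20.7) · sin47.5°·cos14.9° / [1 − cos(32.6°)]
    = 6.841 · 0.7373·0.9664 / [1 − 0.8425]
    = 6.841 · 0.7125 / 0.1575
    = 30.94 m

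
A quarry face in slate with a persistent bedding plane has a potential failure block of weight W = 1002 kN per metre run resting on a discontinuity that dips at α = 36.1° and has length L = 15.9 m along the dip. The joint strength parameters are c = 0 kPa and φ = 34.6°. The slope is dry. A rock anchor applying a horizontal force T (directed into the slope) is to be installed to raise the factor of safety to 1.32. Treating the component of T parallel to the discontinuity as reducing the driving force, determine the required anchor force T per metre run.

T = 150 kN/m

Resolving forces along and normal to the sliding plane, with the horizontal anchor force T adding T·sinα to the effective normal force and T·cosα acting up the plane against the driving force:
FS = [cL + (W cosα + T sinα) tanφ] / [W sinα − T cosα]
Without the anchor: N' = 809.6 kN/m, driving T_d = 590.4 kN/m, resisting R = 0·15.9 + 809.6·tan34.6° = 558.5 kN/m, FS = 0.95.
Setting FS = 1.32 and solving for T:
1.32·(590.4 − T cos36.1°) = 558.5 + T sin36.1°·tan34.6°
T·(sin36.1°·tan34.6° + 1.32·cos36.1°) = 1.32·590.4 − 558.5
T·(0.5892·0.6899 + 1.32·0.8080) = 779.3 − 558.5 = 220.8
T·1.4730 = 220.8
T = 149.9 kN/m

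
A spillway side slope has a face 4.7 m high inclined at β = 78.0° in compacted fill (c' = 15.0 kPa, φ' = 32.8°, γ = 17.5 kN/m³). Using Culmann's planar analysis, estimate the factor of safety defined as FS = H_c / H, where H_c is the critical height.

H_c = (4c'/γ) · sinβ cosφ' / [1 − cos(β − φ')]
    = (4·15.0/17.5) · sin78.0°·cos32.8° / [1 − cos45.2°]
    = 3.429 · 0.8222 / 0.2954 = 9.54 m
FS = H_c / H = 9.54 / 4.7 = 2.031

FS = 2.03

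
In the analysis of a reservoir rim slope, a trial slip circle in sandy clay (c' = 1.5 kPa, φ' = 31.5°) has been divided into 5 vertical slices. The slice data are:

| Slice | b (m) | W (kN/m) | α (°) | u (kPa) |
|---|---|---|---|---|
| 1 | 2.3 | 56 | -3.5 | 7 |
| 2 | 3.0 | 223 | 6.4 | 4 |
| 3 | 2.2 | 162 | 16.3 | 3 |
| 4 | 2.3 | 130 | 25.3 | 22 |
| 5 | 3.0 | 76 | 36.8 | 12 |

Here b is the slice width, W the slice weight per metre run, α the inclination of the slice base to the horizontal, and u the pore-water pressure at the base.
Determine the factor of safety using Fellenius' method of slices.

Ordinary method of slices: FS = Σ[c'·Δl_i + (W_i cosα_i − u_i·Δl_i)·tanφ'] / Σ W_i sinα_i, with Δl_i = b_i / cosα_i.
Slice 1: Δl = 2.3/cos(-3.5°) = 2.304 m; N'_1 = 56·cos(-3.5°) − 7·2.304 = 39.8; c'Δl = 3.46; W sinα = -3.4
Slice 2: Δl = 3.0/cos6.4° = 3.019 m; N'_2 = 223·cos6.4° − 4·3.019 = 209.5; c'Δl = 4.53; W sinα = 24.9
Slice 3: Δl = 2.2/cos16.3° = 2.292 m; N'_3 = 162·cos16.3° − 3·2.292 = 148.6; c'Δl = 3.44; W sinα = 45.5
Slice 4: Δl = 2.3/cos25.3° = 2.544 m; N'_4 = 130·cos25.3° − 22·2.544 = 61.6; c'Δl = 3.82; W sinα = 55.6
Slice 5: Δl = 3.0/cos36.8° = 3.747 m; N'_5 = 76·cos36.8° − 12·3.747 = 15.9; c'Δl = 5.62; W sinα = 45.5
Σc'Δl = 20.9 kN/m; ΣN' = 475.4 kN/m; ΣW sinα = 168.0 kN/m
Resisting = 20.9 + 475.4·tan31.5° = 20.9 + 291.3 = 312.2 kN/m
FS = 312.2 / 168.0 = 1.858

FS = 1.86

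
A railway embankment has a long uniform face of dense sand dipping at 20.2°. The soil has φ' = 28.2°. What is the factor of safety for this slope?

For a dry cohesionless infinite slope the factor of safety is FS = tanφ' / tanβ.
FS = tan28.2° / tan20.2° = 0.5362 / 0.3679 = 1.457

FS = 1.46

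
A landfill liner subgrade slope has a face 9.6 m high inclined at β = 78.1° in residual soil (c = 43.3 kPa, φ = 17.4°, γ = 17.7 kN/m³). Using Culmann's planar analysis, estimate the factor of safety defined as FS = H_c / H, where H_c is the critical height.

H_c = (4c/γ) · sinβ cosφ / [1 − cos(β − φ)]
    = (4·43.3/17.7) · sin78.1°·cos17.4° / [1 − cos60.7°]
    = 9.785 · 0.9337 / 0.5106 = 17.89 m
FS = H_c / H = 17.89 / 9.6 = 1.864

FS = 1.86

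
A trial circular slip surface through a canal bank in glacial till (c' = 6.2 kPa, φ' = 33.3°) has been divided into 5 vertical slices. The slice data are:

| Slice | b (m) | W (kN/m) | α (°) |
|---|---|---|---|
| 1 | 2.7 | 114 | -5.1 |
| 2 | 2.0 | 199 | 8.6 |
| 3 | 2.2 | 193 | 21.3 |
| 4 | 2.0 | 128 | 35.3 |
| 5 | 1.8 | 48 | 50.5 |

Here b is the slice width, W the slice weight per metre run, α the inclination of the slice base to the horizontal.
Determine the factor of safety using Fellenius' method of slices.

Ordinary method of slices: FS = Σ[c'·Δl_i + (W_i cosα_i)·tanφ'] / Σ W_i sinα_i, with Δl_i = b_i / cosα_i.
Slice 1: Δl = 2.7/cos(-5.1°) = 2.711 m; N'_1 = 114·cos(-5.1°) = 113.5; c'Δl = 16.81; W sinα = -10.1
Slice 2: Δl = 2.0/cos8.6° = 2.023 m; N'_2 = 199·cos8.6° = 196.8; c'Δl = 12.54; W sinα = 29.8
Slice 3: Δl = 2.2/cos21.3° = 2.361 m; N'_3 = 193·cos21.3° = 179.8; c'Δl = 14.64; W sinα = 70.1
Slice 4: Δl = 2.0/cos35.3° = 2.451 m; N'_4 = 128·cos35.3° = 104.5; c'Δl = 15.19; W sinα = 74.0
Slice 5: Δl = 1.8/cos50.5° = 2.830 m; N'_5 = 48·cos50.5° = 30.5; c'Δl = 17.55; W sinα = 37.0
Σc'Δl = 76.7 kN/m; ΣN' = 625.1 kN/m; ΣW sinα = 200.7 kN/m
Resisting = 76.7 + 625.1·tan33.3° = 76.7 + 410.6 = 487.4 kN/m
FS = 487.4 / 200.7 = 2.428

FS = 2.43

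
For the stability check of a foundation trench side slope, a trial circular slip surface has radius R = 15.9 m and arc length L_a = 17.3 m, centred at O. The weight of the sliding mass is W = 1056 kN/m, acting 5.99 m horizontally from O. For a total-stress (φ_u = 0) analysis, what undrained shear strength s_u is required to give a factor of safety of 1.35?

FS = s_u·L_a·R / (W·d), so s_u = FS·W·d / (L_a·R).
s_u = 1.35·1056·5.99 / (17.30·15.9) = 8539.3 / 275.07 = 31.04 kPa

s_u = 31.0 kPa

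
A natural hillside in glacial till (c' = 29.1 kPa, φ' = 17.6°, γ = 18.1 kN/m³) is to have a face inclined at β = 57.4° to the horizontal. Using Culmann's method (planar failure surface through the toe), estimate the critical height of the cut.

H_c = 22.29 m

Culmann's analysis gives the critical failure plane at α_cr = (β + φ')/2 = (57.4 + 17.6)/2 = 37.5°, and the critical height
H_c = (4c'/γ) · sinβ cosφ' / [1 − cos(β − φ')]
    = (4·29.1/18.1) · sin57.4°·cos17.6° / [1 − cos(39.8°)]
    = 6.431 · 0.8425·0.9532 / [1 − 0.7683]
    = 6.431 · 0.8030 / 0.2317
    = 22.29 m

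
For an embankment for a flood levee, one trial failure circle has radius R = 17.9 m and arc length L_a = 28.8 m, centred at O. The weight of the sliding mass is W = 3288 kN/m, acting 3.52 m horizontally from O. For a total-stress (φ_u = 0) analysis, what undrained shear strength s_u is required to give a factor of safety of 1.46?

FS = s_u·L_a·R / (W·d), so s_u = FS·W·d / (L_a·R).
s_u = 1.46·3288·3.52 / (28.80·17.9) = 16897.7 / 515.52 = 32.78 kPa

s_u = 32.8 kPa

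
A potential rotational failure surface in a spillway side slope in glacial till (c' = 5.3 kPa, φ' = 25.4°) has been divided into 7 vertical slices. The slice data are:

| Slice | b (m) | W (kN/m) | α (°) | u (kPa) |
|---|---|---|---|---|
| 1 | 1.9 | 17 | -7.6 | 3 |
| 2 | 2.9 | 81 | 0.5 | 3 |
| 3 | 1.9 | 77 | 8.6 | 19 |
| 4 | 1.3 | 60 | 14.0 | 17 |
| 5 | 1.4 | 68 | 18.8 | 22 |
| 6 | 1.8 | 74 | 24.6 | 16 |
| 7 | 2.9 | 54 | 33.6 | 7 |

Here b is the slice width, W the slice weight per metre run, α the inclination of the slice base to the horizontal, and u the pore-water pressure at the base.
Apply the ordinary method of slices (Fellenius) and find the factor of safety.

Ordinary method of slices: FS = Σ[c'·Δl_i + (W_i cosα_i − u_i·Δl_i)·tanφ'] / Σ W_i sinα_i, with Δl_i = b_i / cosα_i.
Slice 1: Δl = 1.9/cos(-7.6°) = 1.917 m; N'_1 = 17·cos(-7.6°) − 3·1.917 = 11.1; c'Δl = 10.16; W sinα = -2.2
Slice 2: Δl = 2.9/cos0.5° = 2.900 m; N'_2 = 81·cos0.5° − 3·2.900 = 72.3; c'Δl = 15.37; W sinα = 0.7
Slice 3: Δl = 1.9/cos8.6° = 1.922 m; N'_3 = 77·cos8.6° − 19·1.922 = 39.6; c'Δl = 10.18; W sinα = 11.5
Slice 4: Δl = 1.3/cos14.0° = 1.340 m; N'_4 = 60·cos14.0° − 17·1.340 = 35.4; c'Δl = 7.10; W sinα = 14.5
Slice 5: Δl = 1.4/cos18.8° = 1.479 m; N'_5 = 68·cos18.8° − 22·1.479 = 31.8; c'Δl = 7.84; W sinα = 21.9
Slice 6: Δl = 1.8/cos24.6° = 1.980 m; N'_6 = 74·cos24.6° − 16·1.980 = 35.6; c'Δl = 10.49; W sinα = 30.8
Slice 7: Δl = 2.9/cos33.6° = 3.482 m; N'_7 = 54·cos33.6° − 7·3.482 = 20.6; c'Δl = 18.45; W sinα = 29.9
Σc'Δl = 79.6 kN/m; ΣN' = 246.5 kN/m; ΣW sinα = 107.1 kN/m
Resisting = 79.6 + 246.5·tan25.4° = 79.6 + 117.1 = 196.7 kN/m
FS = 196.7 / 107.1 = 1.836

FS = 1.84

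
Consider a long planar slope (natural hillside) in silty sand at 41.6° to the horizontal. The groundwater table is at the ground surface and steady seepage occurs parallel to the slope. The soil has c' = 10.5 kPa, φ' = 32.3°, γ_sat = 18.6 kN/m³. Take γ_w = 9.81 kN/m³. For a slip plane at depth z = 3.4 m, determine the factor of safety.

FS = 0.67

With seepage parallel to the slope and the water table at the surface, the effective normal stress on the slip plane uses the buoyant unit weight γ' = γ_sat − γ_w while the driving shear stress uses γ_sat:
FS = [c' + γ' z cos²β tanφ'] / [γ_sat z sinβ cosβ]
γ' = 18.6 − 9.81 = 8.79 kN/m³
Numerator = 10.5 + 8.79·3.4·cos²41.6°·tan32.3° = 10.5 + 8.79·3.4·0.5592·0.6322 = 21.065 kPa
Denominator = 18.6·3.4·sin41.6°·cos41.6° = 18.6·3.4·0.6639·0.7478 = 31.398 kPa
FS = 21.065 / 31.398 = 0.671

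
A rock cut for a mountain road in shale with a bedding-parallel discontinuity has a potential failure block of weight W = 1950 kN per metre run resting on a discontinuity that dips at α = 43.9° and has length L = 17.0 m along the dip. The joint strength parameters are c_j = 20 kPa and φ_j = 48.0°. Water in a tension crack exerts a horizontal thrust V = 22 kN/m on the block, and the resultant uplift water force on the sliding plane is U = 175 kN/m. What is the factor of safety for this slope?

Resolving the block weight along and normal to the plane and applying the Mohr–Coulomb strength on the joint:
N' = W cosα − U − V sinα = 1950·cos43.9° − 175 − 22·sin43.9° = 1214.8 kN/m
Driving force T = W sinα + V cosα = 1950·sin43.9° + 22·cos43.9° = 1368.0 kN/m
Resisting force R = c_j·L + N'·tanφ_j = 20·17.0 + 1214.8·tan48.0° = 340.0 + 1349.2 = 1689.2 kN/m
FS = R / T = 1689.2 / 1368.0 = 1.235

FS = 1.23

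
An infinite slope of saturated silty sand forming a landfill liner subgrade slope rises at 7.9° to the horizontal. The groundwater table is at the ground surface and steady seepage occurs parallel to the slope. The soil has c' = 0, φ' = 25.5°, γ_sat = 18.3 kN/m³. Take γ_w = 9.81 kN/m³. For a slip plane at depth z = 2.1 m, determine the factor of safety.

With seepage parallel to the slope and the water table at the surface, the effective normal stress on the slip plane uses the buoyant unit weight γ' = γ_sat − γ_w while the driving shear stress uses γ_sat:
FS = [c' + γ' z cos²β tanφ'] / [γ_sat z sinβ cosβ]
(For c' = 0 this reduces to FS = (γ'/γ_sat)·tanφ'/tanβ.)
γ' = 18.3 − 9.81 = 8.49 kN/m³
Numerator = 0.0 + 8.49·2.1·cos²7.9°·tan25.5° = 0.0 + 8.49·2.1·0.9811·0.4770 = 8.343 kPa
Denominator = 18.3·2.1·sin7.9°·cos7.9° = 18.3·2.1·0.1374·0.9905 = 5.232 kPa
FS = 8.343 / 5.232 = 1.595

FS = 1.59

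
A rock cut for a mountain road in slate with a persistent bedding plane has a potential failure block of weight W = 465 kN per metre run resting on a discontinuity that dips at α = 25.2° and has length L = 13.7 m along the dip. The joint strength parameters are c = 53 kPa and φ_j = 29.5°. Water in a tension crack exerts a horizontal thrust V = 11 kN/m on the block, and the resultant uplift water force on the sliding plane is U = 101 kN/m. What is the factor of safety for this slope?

FS = 4.35

Resolving the block weight along and normal to the plane and applying the Mohr–Coulomb strength on the joint:
N' = W cosα − U − V sinα = 465·cos25.2° − 101 − 11·sin25.2° = 315.1 kN/m
Driving force T = W sinα + V cosα = 465·sin25.2° + 11·cos25.2° = 207.9 kN/m
Resisting force R = c·L + N'·tanφ_j = 53·13.7 + 315.1·tan29.5° = 726.1 + 178.3 = 904.4 kN/m
FS = R / T = 904.4 / 207.9 = 4.349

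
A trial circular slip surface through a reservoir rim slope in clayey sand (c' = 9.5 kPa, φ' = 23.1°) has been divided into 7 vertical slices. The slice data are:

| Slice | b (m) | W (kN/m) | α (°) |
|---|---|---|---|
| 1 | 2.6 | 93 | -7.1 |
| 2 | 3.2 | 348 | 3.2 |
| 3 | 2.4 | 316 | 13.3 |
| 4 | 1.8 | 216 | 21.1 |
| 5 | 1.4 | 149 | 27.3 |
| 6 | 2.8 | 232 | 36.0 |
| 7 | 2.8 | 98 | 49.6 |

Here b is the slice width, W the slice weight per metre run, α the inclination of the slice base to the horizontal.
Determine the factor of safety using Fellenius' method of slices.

Ordinary method of slices: FS = Σ[c'·Δl_i + (W_i cosα_i)·tanφ'] / Σ W_i sinα_i, with Δl_i = b_i / cosα_i.
Slice 1: Δl = 2.6/cos(-7.1°) = 2.620 m; N'_1 = 93·cos(-7.1°) = 92.3; c'Δl = 24.89; W sinα = -11.5
Slice 2: Δl = 3.2/cos3.2° = 3.205 m; N'_2 = 348·cos3.2° = 347.5; c'Δl = 30.45; W sinα = 19.4
Slice 3: Δl = 2.4/cos13.3° = 2.466 m; N'_3 = 316·cos13.3° = 307.5; c'Δl = 23.43; W sinα = 72.7
Slice 4: Δl = 1.8/cos21.1° = 1.929 m; N'_4 = 216·cos21.1° = 201.5; c'Δl = 18.33; W sinα = 77.8
Slice 5: Δl = 1.4/cos27.3° = 1.575 m; N'_5 = 149·cos27.3° = 132.4; c'Δl = 14.97; W sinα = 68.3
Slice 6: Δl = 2.8/cos36.0° = 3.461 m; N'_6 = 232·cos36.0° = 187.7; c'Δl = 32.88; W sinα = 136.4
Slice 7: Δl = 2.8/cos49.6° = 4.320 m; N'_7 = 98·cos49.6° = 63.5; c'Δl = 41.04; W sinα = 74.6
Σc'Δl = 186.0 kN/m; ΣN' = 1332.4 kN/m; ΣW sinα = 437.7 kN/m
Resisting = 186.0 + 1332.4·tan23.1° = 186.0 + 568.3 = 754.3 kN/m
FS = 754.3 / 437.7 = 1.723

FS = 1.72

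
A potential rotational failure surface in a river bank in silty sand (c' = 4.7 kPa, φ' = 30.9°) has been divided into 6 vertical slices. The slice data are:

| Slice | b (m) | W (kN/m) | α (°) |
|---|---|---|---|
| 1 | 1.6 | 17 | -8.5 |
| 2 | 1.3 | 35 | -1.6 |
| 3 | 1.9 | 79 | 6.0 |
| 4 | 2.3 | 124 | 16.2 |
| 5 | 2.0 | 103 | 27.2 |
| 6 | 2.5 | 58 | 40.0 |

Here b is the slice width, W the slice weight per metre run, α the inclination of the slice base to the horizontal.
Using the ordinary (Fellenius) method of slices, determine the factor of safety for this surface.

FS = 2.35

Ordinary method of slices: FS = Σ[c'·Δl_i + (W_i cosα_i)·tanφ'] / Σ W_i sinα_i, with Δl_i = b_i / cosα_i.
Slice 1: Δl = 1.6/cos(-8.5°) = 1.618 m; N'_1 = 17·cos(-8.5°) = 16.8; c'Δl = 7.60; W sinα = -2.5
Slice 2: Δl = 1.3/cos(-1.6°) = 1.301 m; N'_2 = 35·cos(-1.6°) = 35.0; c'Δl = 6.11; W sinα = -1.0
Slice 3: Δl = 1.9/cos6.0° = 1.910 m; N'_3 = 79·cos6.0° = 78.6; c'Δl = 8.98; W sinα = 8.3
Slice 4: Δl = 2.3/cos16.2° = 2.395 m; N'_4 = 124·cos16.2° = 119.1; c'Δl = 11.26; W sinα = 34.6
Slice 5: Δl = 2.0/cos27.2° = 2.249 m; N'_5 = 103·cos27.2° = 91.6; c'Δl = 10.57; W sinα = 47.1
Slice 6: Δl = 2.5/cos40.0° = 3.264 m; N'_6 = 58·cos40.0° = 44.4; c'Δl = 15.34; W sinα = 37.3
Σc'Δl = 59.9 kN/m; ΣN' = 385.5 kN/m; ΣW sinα = 123.7 kN/m
Resisting = 59.9 + 385.5·tan30.9° = 59.9 + 230.7 = 290.6 kN/m
FS = 290.6 / 123.7 = 2.348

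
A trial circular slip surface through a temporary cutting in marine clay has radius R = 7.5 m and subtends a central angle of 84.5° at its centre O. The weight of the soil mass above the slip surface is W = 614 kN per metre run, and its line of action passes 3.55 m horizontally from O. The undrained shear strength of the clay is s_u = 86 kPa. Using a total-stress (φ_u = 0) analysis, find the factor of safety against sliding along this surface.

FS = 3.27

Taking moments about the centre O, the resisting moment is provided by the undrained shear strength acting along the arc:
Arc length L_a = R·θ = 7.5·(84.5°·π/180) = 7.5·1.4748 = 11.06 m
M_R = s_u·L_a·R = 86·11.06·7.5 = 7134.4 kN·m/m
M_D = W·d = 614·3.55 = 2179.7 kN·m/m
FS = M_R / M_D = 7134.4 / 2179.7 = 3.273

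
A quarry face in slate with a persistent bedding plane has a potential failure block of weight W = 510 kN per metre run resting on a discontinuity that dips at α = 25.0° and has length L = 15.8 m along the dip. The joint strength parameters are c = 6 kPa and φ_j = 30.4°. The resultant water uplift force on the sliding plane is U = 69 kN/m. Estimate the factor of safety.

FS = 1.51

Resolving the block weight along and normal to the plane and applying the Mohr–Coulomb strength on the joint:
N' = W cosα − U = 510·cos25.0° − 69 = 393.2 kN/m
Driving force T = W sinα = 510·sin25.0° = 215.5 kN/m
Resisting force R = c·L + N'·tanφ_j = 6·15.8 + 393.2·tan30.4° = 94.8 + 230.7 = 325.5 kN/m
FS = R / T = 325.5 / 215.5 = 1.510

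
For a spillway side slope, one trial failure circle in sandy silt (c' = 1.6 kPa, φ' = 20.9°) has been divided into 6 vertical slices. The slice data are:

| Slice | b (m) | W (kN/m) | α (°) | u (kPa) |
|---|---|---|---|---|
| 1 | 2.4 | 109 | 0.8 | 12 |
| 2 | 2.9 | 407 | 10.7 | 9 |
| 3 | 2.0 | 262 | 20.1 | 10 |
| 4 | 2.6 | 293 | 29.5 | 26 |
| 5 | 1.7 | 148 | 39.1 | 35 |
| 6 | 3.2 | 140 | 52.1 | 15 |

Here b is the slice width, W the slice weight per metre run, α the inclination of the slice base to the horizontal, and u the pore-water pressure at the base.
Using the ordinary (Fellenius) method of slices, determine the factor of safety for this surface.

FS = 0.72

Ordinary method of slices: FS = Σ[c'·Δl_i + (W_i cosα_i − u_i·Δl_i)·tanφ'] / Σ W_i sinα_i, with Δl_i = b_i / cosα_i.
Slice 1: Δl = 2.4/cos0.8° = 2.400 m; N'_1 = 109·cos0.8° − 12·2.400 = 80.2; c'Δl = 3.84; W sinα = 1.5
Slice 2: Δl = 2.9/cos10.7° = 2.951 m; N'_2 = 407·cos10.7° − 9·2.951 = 373.4; c'Δl = 4.72; W sinα = 75.6
Slice 3: Δl = 2.0/cos20.1° = 2.130 m; N'_3 = 262·cos20.1° − 10·2.130 = 224.7; c'Δl = 3.41; W sinα = 90.0
Slice 4: Δl = 2.6/cos29.5° = 2.987 m; N'_4 = 293·cos29.5° − 26·2.987 = 177.3; c'Δl = 4.78; W sinα = 144.3
Slice 5: Δl = 1.7/cos39.1° = 2.191 m; N'_5 = 148·cos39.1° − 35·2.191 = 38.2; c'Δl = 3.50; W sinα = 93.3
Slice 6: Δl = 3.2/cos52.1° = 5.209 m; N'_6 = 140·cos52.1° − 15·5.209 = 7.9; c'Δl = 8.33; W sinα = 110.5
Σc'Δl = 28.6 kN/m; ΣN' = 901.7 kN/m; ΣW sinα = 515.2 kN/m
Resisting = 28.6 + 901.7·tan20.9° = 28.6 + 344.3 = 372.9 kN/m
FS = 372.9 / 515.2 = 0.724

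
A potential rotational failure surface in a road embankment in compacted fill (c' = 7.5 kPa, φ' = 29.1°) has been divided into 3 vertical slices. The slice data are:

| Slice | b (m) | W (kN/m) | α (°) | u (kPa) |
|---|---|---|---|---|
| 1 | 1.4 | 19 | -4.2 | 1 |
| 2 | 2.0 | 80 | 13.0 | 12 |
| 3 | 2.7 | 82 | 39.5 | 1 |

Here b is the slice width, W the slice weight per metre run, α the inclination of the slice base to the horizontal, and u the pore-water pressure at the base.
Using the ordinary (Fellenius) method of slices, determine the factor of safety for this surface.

FS = 1.82

Ordinary method of slices: FS = Σ[c'·Δl_i + (W_i cosα_i − u_i·Δl_i)·tanφ'] / Σ W_i sinα_i, with Δl_i = b_i / cosα_i.
Slice 1: Δl = 1.4/cos(-4.2°) = 1.404 m; N'_1 = 19·cos(-4.2°) − 1·1.404 = 17.5; c'Δl = 10.53; W sinα = -1.4
Slice 2: Δl = 2.0/cos13.0° = 2.053 m; N'_2 = 80·cos13.0° − 12·2.053 = 53.3; c'Δl = 15.39; W sinα = 18.0
Slice 3: Δl = 2.7/cos39.5° = 3.499 m; N'_3 = 82·cos39.5° − 1·3.499 = 59.8; c'Δl = 26.24; W sinα = 52.2
Σc'Δl = 52.2 kN/m; ΣN' = 130.6 kN/m; ΣW sinα = 68.8 kN/m
Resisting = 52.2 + 130.6·tan29.1° = 52.2 + 72.7 = 124.9 kN/m
FS = 124.9 / 68.8 = 1.816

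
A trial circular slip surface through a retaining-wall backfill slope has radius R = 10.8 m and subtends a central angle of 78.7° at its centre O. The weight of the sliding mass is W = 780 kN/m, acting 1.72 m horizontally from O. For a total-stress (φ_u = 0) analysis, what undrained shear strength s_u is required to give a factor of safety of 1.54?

FS = s_u·L_a·R / (W·d), so s_u = FS·W·d / (L_a·R).
Arc length L_a = R·θ = 10.8·(78.7°·π/180) = 10.8·1.3736 = 14.83 m
s_u = 1.54·780·1.72 / (14.83·10.8) = 2066.1 / 160.21 = 12.90 kPa

s_u = 12.9 kPa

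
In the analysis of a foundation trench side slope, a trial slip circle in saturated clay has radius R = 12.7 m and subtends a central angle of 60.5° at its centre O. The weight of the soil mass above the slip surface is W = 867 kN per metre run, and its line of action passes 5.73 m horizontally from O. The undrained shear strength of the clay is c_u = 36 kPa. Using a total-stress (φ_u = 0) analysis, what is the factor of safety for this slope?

Taking moments about the centre O, the resisting moment is provided by the undrained shear strength acting along the arc:
Arc length L_a = R·θ = 12.7·(60.5°·π/180) = 12.7·1.0559 = 13.41 m
M_R = c_u·L_a·R = 36·13.41·12.7 = 6131.2 kN·m/m
M_D = W·d = 867·5.73 = 4967.9 kN·m/m
FS = M_R / M_D = 6131.2 / 4967.9 = 1.234

FS = 1.23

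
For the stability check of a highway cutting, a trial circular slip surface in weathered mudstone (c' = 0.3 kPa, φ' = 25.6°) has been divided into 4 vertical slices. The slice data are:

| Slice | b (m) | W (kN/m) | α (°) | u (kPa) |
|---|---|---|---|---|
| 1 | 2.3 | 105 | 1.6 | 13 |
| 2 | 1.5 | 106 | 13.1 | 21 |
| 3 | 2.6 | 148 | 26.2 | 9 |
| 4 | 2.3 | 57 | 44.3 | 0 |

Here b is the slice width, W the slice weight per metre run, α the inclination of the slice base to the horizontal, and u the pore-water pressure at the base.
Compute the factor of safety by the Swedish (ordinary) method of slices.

Ordinary method of slices: FS = Σ[c'·Δl_i + (W_i cosα_i − u_i·Δl_i)·tanφ'] / Σ W_i sinα_i, with Δl_i = b_i / cosα_i.
Slice 1: Δl = 2.3/cos1.6° = 2.301 m; N'_1 = 105·cos1.6° − 13·2.301 = 75.0; c'Δl = 0.69; W sinα = 2.9
Slice 2: Δl = 1.5/cos13.1° = 1.540 m; N'_2 = 106·cos13.1° − 21·1.540 = 70.9; c'Δl = 0.46; W sinα = 24.0
Slice 3: Δl = 2.6/cos26.2° = 2.898 m; N'_3 = 148·cos26.2° − 9·2.898 = 106.7; c'Δl = 0.87; W sinα = 65.3
Slice 4: Δl = 2.3/cos44.3° = 3.214 m; N'_4 = 57·cos44.3° − 0·3.214 = 40.8; c'Δl = 0.96; W sinα = 39.8
Σc'Δl = 3.0 kN/m; ΣN' = 293.5 kN/m; ΣW sinα = 132.1 kN/m
Resisting = 3.0 + 293.5·tan25.6° = 3.0 + 140.6 = 143.6 kN/m
FS = 143.6 / 132.1 = 1.087

FS = 1.09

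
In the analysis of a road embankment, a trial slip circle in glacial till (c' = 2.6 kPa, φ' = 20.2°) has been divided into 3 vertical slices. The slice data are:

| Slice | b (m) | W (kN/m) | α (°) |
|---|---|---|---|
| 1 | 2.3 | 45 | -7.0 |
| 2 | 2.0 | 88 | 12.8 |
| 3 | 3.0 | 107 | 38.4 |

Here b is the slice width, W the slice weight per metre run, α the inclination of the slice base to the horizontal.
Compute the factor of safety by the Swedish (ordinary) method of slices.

Ordinary method of slices: FS = Σ[c'·Δl_i + (W_i cosα_i)·tanφ'] / Σ W_i sinα_i, with Δl_i = b_i / cosα_i.
Slice 1: Δl = 2.3/cos(-7.0°) = 2.317 m; N'_1 = 45·cos(-7.0°) = 44.7; c'Δl = 6.02; W sinα = -5.5
Slice 2: Δl = 2.0/cos12.8° = 2.051 m; N'_2 = 88·cos12.8° = 85.8; c'Δl = 5.33; W sinα = 19.5
Slice 3: Δl = 3.0/cos38.4° = 3.828 m; N'_3 = 107·cos38.4° = 83.9; c'Δl = 9.95; W sinα = 66.5
Σc'Δl = 21.3 kN/m; ΣN' = 214.3 kN/m; ΣW sinα = 80.5 kN/m
Resisting = 21.3 + 214.3·tan20.2° = 21.3 + 78.9 = 100.2 kN/m
FS = 100.2 / 80.5 = 1.245

FS = 1.24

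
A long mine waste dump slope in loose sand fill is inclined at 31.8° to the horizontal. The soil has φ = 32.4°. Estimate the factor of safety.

FS = 1.02

For a dry cohesionless infinite slope the factor of safety is FS = tanφ / tanβ.
FS = tan32.4° / tan31.8° = 0.6346 / 0.6200 = 1.024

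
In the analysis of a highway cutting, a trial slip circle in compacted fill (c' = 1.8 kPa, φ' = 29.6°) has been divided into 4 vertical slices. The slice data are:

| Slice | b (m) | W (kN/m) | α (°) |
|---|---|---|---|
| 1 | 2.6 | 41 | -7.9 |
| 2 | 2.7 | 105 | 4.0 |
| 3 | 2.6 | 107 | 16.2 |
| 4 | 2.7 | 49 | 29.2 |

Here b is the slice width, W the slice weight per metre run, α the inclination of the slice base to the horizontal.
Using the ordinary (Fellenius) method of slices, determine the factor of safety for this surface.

FS = 3.34

Ordinary method of slices: FS = Σ[c'·Δl_i + (W_i cosα_i)·tanφ'] / Σ W_i sinα_i, with Δl_i = b_i / cosα_i.
Slice 1: Δl = 2.6/cos(-7.9°) = 2.625 m; N'_1 = 41·cos(-7.9°) = 40.6; c'Δl = 4.72; W sinα = -5.6
Slice 2: Δl = 2.7/cos4.0° = 2.707 m; N'_2 = 105·cos4.0° = 104.7; c'Δl = 4.87; W sinα = 7.3
Slice 3: Δl = 2.6/cos16.2° = 2.708 m; N'_3 = 107·cos16.2° = 102.8; c'Δl = 4.87; W sinα = 29.9
Slice 4: Δl = 2.7/cos29.2° = 3.093 m; N'_4 = 49·cos29.2° = 42.8; c'Δl = 5.57; W sinα = 23.9
Σc'Δl = 20.0 kN/m; ΣN' = 290.9 kN/m; ΣW sinα = 55.4 kN/m
Resisting = 20.0 + 290.9·tan29.6° = 20.0 + 165.2 = 185.3 kN/m
FS = 185.3 / 55.4 = 3.342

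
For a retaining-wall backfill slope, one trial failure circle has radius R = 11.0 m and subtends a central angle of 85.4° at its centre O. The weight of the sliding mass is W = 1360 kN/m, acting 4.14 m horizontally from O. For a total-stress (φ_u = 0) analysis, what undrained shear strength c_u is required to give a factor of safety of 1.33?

c_u = 41.5 kPa

FS = c_u·L_a·R / (W·d), so c_u = FS·W·d / (L_a·R).
Arc length L_a = R·θ = 11.0·(85.4°·π/180) = 11.0·1.4905 = 16.40 m
c_u = 1.33·1360·4.14 / (16.40·11.0) = 7488.4 / 180.35 = 41.52 kPa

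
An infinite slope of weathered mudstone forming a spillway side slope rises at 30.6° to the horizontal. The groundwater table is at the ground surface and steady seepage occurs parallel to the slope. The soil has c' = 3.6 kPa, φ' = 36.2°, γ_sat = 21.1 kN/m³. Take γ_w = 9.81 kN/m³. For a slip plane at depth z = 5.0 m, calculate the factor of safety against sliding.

FS = 0.74

With seepage parallel to the slope and the water table at the surface, the effective normal stress on the slip plane uses the buoyant unit weight γ' = γ_sat − γ_w while the driving shear stress uses γ_sat:
FS = [c' + γ' z cos²β tanφ'] / [γ_sat z sinβ cosβ]
γ' = 21.1 − 9.81 = 11.29 kN/m³
Numerator = 3.6 + 11.29·5.0·cos²30.6°·tan36.2° = 3.6 + 11.29·5.0·0.7409·0.7319 = 34.209 kPa
Denominator = 21.1·5.0·sin30.6°·cos30.6° = 21.1·5.0·0.5090·0.8607 = 46.225 kPa
FS = 34.209 / 46.225 = 0.740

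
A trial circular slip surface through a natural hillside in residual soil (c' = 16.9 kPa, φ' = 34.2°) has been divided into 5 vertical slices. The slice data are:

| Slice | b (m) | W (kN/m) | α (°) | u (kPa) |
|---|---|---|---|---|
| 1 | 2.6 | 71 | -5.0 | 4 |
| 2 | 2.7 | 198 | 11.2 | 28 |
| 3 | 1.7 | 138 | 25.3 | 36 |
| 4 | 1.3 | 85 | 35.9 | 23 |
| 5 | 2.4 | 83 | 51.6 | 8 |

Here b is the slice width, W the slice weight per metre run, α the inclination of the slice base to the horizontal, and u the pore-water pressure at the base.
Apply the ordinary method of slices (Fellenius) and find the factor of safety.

Ordinary method of slices: FS = Σ[c'·Δl_i + (W_i cosα_i − u_i·Δl_i)·tanφ'] / Σ W_i sinα_i, with Δl_i = b_i / cosα_i.
Slice 1: Δl = 2.6/cos(-5.0°) = 2.610 m; N'_1 = 71·cos(-5.0°) − 4·2.610 = 60.3; c'Δl = 44.11; W sinα = -6.2
Slice 2: Δl = 2.7/cos11.2° = 2.752 m; N'_2 = 198·cos11.2° − 28·2.752 = 117.2; c'Δl = 46.52; W sinα = 38.5
Slice 3: Δl = 1.7/cos25.3° = 1.880 m; N'_3 = 138·cos25.3° − 36·1.880 = 57.1; c'Δl = 31.78; W sinα = 59.0
Slice 4: Δl = 1.3/cos35.9° = 1.605 m; N'_4 = 85·cos35.9° − 23·1.605 = 31.9; c'Δl = 27.12; W sinα = 49.8
Slice 5: Δl = 2.4/cos51.6° = 3.864 m; N'_5 = 83·cos51.6° − 8·3.864 = 20.6; c'Δl = 65.30; W sinα = 65.0
Σc'Δl = 214.8 kN/m; ΣN' = 287.1 kN/m; ΣW sinα = 206.1 kN/m
Resisting = 214.8 + 287.1·tan34.2° = 214.8 + 195.1 = 409.9 kN/m
FS = 409.9 / 206.1 = 1.989

FS = 1.99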